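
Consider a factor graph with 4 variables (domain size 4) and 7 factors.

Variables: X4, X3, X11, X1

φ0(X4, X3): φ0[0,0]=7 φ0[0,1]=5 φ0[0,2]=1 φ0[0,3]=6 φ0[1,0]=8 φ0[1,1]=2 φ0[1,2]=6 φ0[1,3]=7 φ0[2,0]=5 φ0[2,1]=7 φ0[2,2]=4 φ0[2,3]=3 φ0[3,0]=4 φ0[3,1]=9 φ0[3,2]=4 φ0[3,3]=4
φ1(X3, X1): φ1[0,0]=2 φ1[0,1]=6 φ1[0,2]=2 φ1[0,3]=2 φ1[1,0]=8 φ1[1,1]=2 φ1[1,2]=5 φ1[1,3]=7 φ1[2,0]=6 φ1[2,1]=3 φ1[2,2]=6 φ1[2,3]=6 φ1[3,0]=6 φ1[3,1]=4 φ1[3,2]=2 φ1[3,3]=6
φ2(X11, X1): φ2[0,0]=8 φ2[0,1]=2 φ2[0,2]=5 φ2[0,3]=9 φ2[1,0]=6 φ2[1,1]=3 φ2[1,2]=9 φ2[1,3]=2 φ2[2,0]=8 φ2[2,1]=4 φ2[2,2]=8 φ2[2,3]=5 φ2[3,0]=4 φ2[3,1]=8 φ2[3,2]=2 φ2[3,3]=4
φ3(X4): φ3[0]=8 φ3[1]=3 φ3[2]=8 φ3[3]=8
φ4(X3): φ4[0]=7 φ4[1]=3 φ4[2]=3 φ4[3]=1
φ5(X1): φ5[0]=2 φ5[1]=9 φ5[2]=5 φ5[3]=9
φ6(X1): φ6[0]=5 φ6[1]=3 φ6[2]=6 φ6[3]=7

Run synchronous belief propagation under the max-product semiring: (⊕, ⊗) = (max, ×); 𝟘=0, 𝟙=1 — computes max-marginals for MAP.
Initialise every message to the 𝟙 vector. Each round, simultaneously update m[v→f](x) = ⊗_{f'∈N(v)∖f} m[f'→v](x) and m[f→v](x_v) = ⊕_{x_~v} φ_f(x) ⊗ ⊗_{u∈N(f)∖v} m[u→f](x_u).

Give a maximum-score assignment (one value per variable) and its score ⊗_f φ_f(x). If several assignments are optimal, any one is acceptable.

assignment: (X4=3, X3=1, X11=0, X1=3); score = 857304

init: all messages = 𝟙 over 4 values
r1 m[φ0→X4] = [7, 8, 7, 9]
r1 m[φ0→X3] = [8, 9, 6, 7]
r1 m[φ1→X3] = [6, 8, 6, 6]
r1 m[φ1→X1] = [8, 6, 6, 7]
r1 m[φ2→X11] = [9, 9, 8, 8]
r1 m[φ2→X1] = [8, 8, 9, 9]
r1 m[φ3→X4] = [8, 3, 8, 8]
r1 m[φ4→X3] = [7, 3, 3, 1]
r1 m[φ5→X1] = [2, 9, 5, 9]
r1 m[φ6→X1] = [5, 3, 6, 7]
r1 m[X4→φ0] = [1, 1, 1, 1]
r1 m[X4→φ3] = [1, 1, 1, 1]
r1 m[X3→φ0] = [1, 1, 1, 1]
r1 m[X3→φ1] = [1, 1, 1, 1]
r1 m[X3→φ4] = [1, 1, 1, 1]
r1 m[X11→φ2] = [1, 1, 1, 1]
r1 m[X1→φ1] = [1, 1, 1, 1]
r1 m[X1→φ2] = [1, 1, 1, 1]
r1 m[X1→φ5] = [1, 1, 1, 1]
r1 m[X1→φ6] = [1, 1, 1, 1]
r2 m[φ0→X4] = [7, 8, 7, 9]
r2 m[φ0→X3] = [8, 9, 6, 7]
r2 m[φ1→X3] = [6, 8, 6, 6]
r2 m[φ1→X1] = [8, 6, 6, 7]
r2 m[φ2→X11] = [9, 9, 8, 8]
r2 m[φ2→X1] = [8, 8, 9, 9]
r2 m[φ3→X4] = [8, 3, 8, 8]
r2 m[φ4→X3] = [7, 3, 3, 1]
r2 m[φ5→X1] = [2, 9, 5, 9]
r2 m[φ6→X1] = [5, 3, 6, 7]
r2 m[X4→φ0] = [8, 3, 8, 8]
r2 m[X4→φ3] = [7, 8, 7, 9]
r2 m[X3→φ0] = [42, 24, 18, 6]
r2 m[X3→φ1] = [56, 27, 18, 7]
r2 m[X3→φ4] = [48, 72, 36, 42]
r2 m[X11→φ2] = [1, 1, 1, 1]
r2 m[X1→φ1] = [80, 216, 270, 567]
r2 m[X1→φ2] = [80, 162, 180, 441]
r2 m[X1→φ5] = [320, 144, 324, 441]
r2 m[X1→φ6] = [128, 432, 270, 567]
r3 m[φ0→X4] = [294, 336, 210, 216]
r3 m[φ0→X3] = [56, 72, 32, 48]
r3 m[φ1→X3] = [1296, 3969, 3402, 3402]
r3 m[φ1→X1] = [216, 336, 135, 189]
r3 m[φ2→X11] = [3969, 1620, 2205, 1764]
r3 m[φ2→X1] = [8, 8, 9, 9]
r3 m[φ3→X4] = [8, 3, 8, 8]
r3 m[φ4→X3] = [7, 3, 3, 1]
r3 m[φ5→X1] = [2, 9, 5, 9]
r3 m[φ6→X1] = [5, 3, 6, 7]
r3 m[X4→φ0] = [8, 3, 8, 8]
r3 m[X4→φ3] = [7, 8, 7, 9]
r3 m[X3→φ0] = [42, 24, 18, 6]
r3 m[X3→φ1] = [56, 27, 18, 7]
r3 m[X3→φ4] = [48, 72, 36, 42]
r3 m[X11→φ2] = [1, 1, 1, 1]
r3 m[X1→φ1] = [80, 216, 270, 567]
r3 m[X1→φ2] = [80, 162, 180, 441]
r3 m[X1→φ5] = [320, 144, 324, 441]
r3 m[X1→φ6] = [128, 432, 270, 567]
r4 m[φ0→X4] = [294, 336, 210, 216]
r4 m[φ0→X3] = [56, 72, 32, 48]
r4 m[φ1→X3] = [1296, 3969, 3402, 3402]
r4 m[φ1→X1] = [216, 336, 135, 189]
r4 m[φ2→X11] = [3969, 1620, 2205, 1764]
r4 m[φ2→X1] = [8, 8, 9, 9]
r4 m[φ3→X4] = [8, 3, 8, 8]
r4 m[φ4→X3] = [7, 3, 3, 1]
r4 m[φ5→X1] = [2, 9, 5, 9]
r4 m[φ6→X1] = [5, 3, 6, 7]
r4 m[X4→φ0] = [8, 3, 8, 8]
r4 m[X4→φ3] = [294, 336, 210, 216]
r4 m[X3→φ0] = [9072, 11907, 10206, 3402]
r4 m[X3→φ1] = [392, 216, 96, 48]
r4 m[X3→φ4] = [72576, 285768, 108864, 163296]
r4 m[X11→φ2] = [1, 1, 1, 1]
r4 m[X1→φ1] = [80, 216, 270, 567]
r4 m[X1→φ2] = [2160, 9072, 4050, 11907]
r4 m[X1→φ5] = [8640, 8064, 7290, 11907]
r4 m[X1→φ6] = [3456, 24192, 6075, 15309]
r5 m[φ0→X4] = [63504, 72576, 83349, 107163]
r5 m[φ0→X3] = [56, 72, 32, 48]
r5 m[φ1→X3] = [1296, 3969, 3402, 3402]
r5 m[φ1→X1] = [1728, 2352, 1080, 1512]
r5 m[φ2→X11] = [107163, 36450, 59535, 72576]
r5 m[φ2→X1] = [8, 8, 9, 9]
r5 m[φ3→X4] = [8, 3, 8, 8]
r5 m[φ4→X3] = [7, 3, 3, 1]
r5 m[φ5→X1] = [2, 9, 5, 9]
r5 m[φ6→X1] = [5, 3, 6, 7]
r5 m[X4→φ0] = [8, 3, 8, 8]
r5 m[X4→φ3] = [294, 336, 210, 216]
r5 m[X3→φ0] = [9072, 11907, 10206, 3402]
r5 m[X3→φ1] = [392, 216, 96, 48]
r5 m[X3→φ4] = [72576, 285768, 108864, 163296]
r5 m[X11→φ2] = [1, 1, 1, 1]
r5 m[X1→φ1] = [80, 216, 270, 567]
r5 m[X1→φ2] = [2160, 9072, 4050, 11907]
r5 m[X1→φ5] = [8640, 8064, 7290, 11907]
r5 m[X1→φ6] = [3456, 24192, 6075, 15309]
r6 m[φ0→X4] = [63504, 72576, 83349, 107163]
r6 m[φ0→X3] = [56, 72, 32, 48]
r6 m[φ1→X3] = [1296, 3969, 3402, 3402]
r6 m[φ1→X1] = [1728, 2352, 1080, 1512]
r6 m[φ2→X11] = [107163, 36450, 59535, 72576]
r6 m[φ2→X1] = [8, 8, 9, 9]
r6 m[φ3→X4] = [8, 3, 8, 8]
r6 m[φ4→X3] = [7, 3, 3, 1]
r6 m[φ5→X1] = [2, 9, 5, 9]
r6 m[φ6→X1] = [5, 3, 6, 7]
r6 m[X4→φ0] = [8, 3, 8, 8]
r6 m[X4→φ3] = [63504, 72576, 83349, 107163]
r6 m[X3→φ0] = [9072, 11907, 10206, 3402]
r6 m[X3→φ1] = [392, 216, 96, 48]
r6 m[X3→φ4] = [72576, 285768, 108864, 163296]
r6 m[X11→φ2] = [1, 1, 1, 1]
r6 m[X1→φ1] = [80, 216, 270, 567]
r6 m[X1→φ2] = [17280, 63504, 32400, 95256]
r6 m[X1→φ5] = [69120, 56448, 58320, 95256]
r6 m[X1→φ6] = [27648, 169344, 48600, 122472]
r7 m[φ0→X4] = [63504, 72576, 83349, 107163]
r7 m[φ0→X3] = [56, 72, 32, 48]
r7 m[φ1→X3] = [1296, 3969, 3402, 3402]
r7 m[φ1→X1] = [1728, 2352, 1080, 1512]
r7 m[φ2→X11] = [857304, 291600, 476280, 508032]
r7 m[φ2→X1] = [8, 8, 9, 9]
r7 m[φ3→X4] = [8, 3, 8, 8]
r7 m[φ4→X3] = [7, 3, 3, 1]
r7 m[φ5→X1] = [2, 9, 5, 9]
r7 m[φ6→X1] = [5, 3, 6, 7]
r7 m[X4→φ0] = [8, 3, 8, 8]
r7 m[X4→φ3] = [63504, 72576, 83349, 107163]
r7 m[X3→φ0] = [9072, 11907, 10206, 3402]
r7 m[X3→φ1] = [392, 216, 96, 48]
r7 m[X3→φ4] = [72576, 285768, 108864, 163296]
r7 m[X11→φ2] = [1, 1, 1, 1]
r7 m[X1→φ1] = [80, 216, 270, 567]
r7 m[X1→φ2] = [17280, 63504, 32400, 95256]
r7 m[X1→φ5] = [69120, 56448, 58320, 95256]
r7 m[X1→φ6] = [27648, 169344, 48600, 122472]
r8 m[φ0→X4] = [63504, 72576, 83349, 107163]
r8 m[φ0→X3] = [56, 72, 32, 48]
r8 m[φ1→X3] = [1296, 3969, 3402, 3402]
r8 m[φ1→X1] = [1728, 2352, 1080, 1512]
r8 m[φ2→X11] = [857304, 291600, 476280, 508032]
r8 m[φ2→X1] = [8, 8, 9, 9]
r8 m[φ3→X4] = [8, 3, 8, 8]
r8 m[φ4→X3] = [7, 3, 3, 1]
r8 m[φ5→X1] = [2, 9, 5, 9]
r8 m[φ6→X1] = [5, 3, 6, 7]
r8 m[X4→φ0] = [8, 3, 8, 8]
r8 m[X4→φ3] = [63504, 72576, 83349, 107163]
r8 m[X3→φ0] = [9072, 11907, 10206, 3402]
r8 m[X3→φ1] = [392, 216, 96, 48]
r8 m[X3→φ4] = [72576, 285768, 108864, 163296]
r8 m[X11→φ2] = [1, 1, 1, 1]
r8 m[X1→φ1] = [80, 216, 270, 567]
r8 m[X1→φ2] = [17280, 63504, 32400, 95256]
r8 m[X1→φ5] = [69120, 56448, 58320, 95256]
r8 m[X1→φ6] = [27648, 169344, 48600, 122472]
fixed point reached at round 8
traceback from X4: (X4=3, X3=1, X11=0, X1=3), score=857304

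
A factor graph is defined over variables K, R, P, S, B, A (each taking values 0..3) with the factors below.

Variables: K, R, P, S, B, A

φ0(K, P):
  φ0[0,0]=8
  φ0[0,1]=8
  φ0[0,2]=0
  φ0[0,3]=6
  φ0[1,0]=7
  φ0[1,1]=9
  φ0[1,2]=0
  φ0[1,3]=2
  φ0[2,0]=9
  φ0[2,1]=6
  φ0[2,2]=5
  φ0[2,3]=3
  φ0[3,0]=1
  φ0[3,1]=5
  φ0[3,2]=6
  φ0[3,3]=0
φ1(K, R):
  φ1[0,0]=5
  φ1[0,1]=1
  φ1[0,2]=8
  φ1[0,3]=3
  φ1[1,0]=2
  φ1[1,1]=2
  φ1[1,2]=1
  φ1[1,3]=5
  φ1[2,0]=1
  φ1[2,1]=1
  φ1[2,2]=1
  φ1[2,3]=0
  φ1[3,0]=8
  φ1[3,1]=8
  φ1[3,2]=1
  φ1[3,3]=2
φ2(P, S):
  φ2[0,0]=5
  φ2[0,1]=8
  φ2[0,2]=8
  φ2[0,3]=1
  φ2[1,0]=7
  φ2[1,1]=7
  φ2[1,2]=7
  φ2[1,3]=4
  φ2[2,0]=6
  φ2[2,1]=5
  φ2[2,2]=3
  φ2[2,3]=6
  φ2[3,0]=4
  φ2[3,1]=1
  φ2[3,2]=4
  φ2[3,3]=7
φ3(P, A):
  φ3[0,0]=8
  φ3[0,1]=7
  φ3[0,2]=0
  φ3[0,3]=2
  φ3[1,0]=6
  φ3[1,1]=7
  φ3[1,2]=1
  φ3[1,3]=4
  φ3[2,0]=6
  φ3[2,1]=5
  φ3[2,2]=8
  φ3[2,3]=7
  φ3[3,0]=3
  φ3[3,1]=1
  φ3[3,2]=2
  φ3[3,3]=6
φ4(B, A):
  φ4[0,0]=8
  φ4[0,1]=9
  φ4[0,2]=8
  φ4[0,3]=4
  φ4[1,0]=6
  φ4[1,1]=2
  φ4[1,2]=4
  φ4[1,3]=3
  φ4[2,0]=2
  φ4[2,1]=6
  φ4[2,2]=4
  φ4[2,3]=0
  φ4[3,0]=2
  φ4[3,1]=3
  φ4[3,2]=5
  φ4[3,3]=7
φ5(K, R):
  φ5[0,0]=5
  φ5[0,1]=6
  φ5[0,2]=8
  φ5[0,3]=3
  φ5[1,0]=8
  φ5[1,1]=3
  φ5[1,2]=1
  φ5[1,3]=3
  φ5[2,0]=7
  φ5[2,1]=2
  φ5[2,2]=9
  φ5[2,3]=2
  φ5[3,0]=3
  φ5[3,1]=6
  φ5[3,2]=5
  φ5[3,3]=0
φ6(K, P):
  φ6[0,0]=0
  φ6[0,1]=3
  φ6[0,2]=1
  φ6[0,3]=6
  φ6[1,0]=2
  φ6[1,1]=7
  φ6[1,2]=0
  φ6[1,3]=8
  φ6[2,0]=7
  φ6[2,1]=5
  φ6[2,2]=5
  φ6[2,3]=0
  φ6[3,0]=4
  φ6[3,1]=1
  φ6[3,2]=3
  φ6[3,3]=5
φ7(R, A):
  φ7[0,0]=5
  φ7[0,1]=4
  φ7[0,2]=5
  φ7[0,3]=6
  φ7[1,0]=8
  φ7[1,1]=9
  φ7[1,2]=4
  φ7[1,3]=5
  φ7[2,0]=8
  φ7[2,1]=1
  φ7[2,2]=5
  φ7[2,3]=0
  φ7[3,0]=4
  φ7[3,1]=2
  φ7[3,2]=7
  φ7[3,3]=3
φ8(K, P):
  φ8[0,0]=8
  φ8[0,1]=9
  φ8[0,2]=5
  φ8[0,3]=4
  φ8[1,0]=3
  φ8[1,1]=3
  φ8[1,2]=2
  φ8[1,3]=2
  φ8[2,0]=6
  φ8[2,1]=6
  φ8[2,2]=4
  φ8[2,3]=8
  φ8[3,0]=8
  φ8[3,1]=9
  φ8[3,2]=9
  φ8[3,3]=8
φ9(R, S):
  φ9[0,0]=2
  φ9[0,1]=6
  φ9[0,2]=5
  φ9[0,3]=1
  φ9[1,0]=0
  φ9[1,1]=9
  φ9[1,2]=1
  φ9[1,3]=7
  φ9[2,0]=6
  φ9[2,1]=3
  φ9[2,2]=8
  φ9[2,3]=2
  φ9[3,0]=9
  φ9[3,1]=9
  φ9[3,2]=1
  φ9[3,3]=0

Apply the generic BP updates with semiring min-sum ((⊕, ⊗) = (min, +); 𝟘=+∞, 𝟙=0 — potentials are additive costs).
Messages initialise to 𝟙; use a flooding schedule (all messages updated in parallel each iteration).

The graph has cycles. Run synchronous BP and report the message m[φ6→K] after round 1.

message @ round 1 = [0, 0, 0, 1]

init: all messages = 𝟙 over 4 values
r1 m[φ0→K] = [0, 0, 3, 0]
r1 m[φ0→P] = [1, 5, 0, 0]
r1 m[φ1→K] = [1, 1, 0, 1]
r1 m[φ1→R] = [1, 1, 1, 0]
r1 m[φ2→P] = [1, 4, 3, 1]
r1 m[φ2→S] = [4, 1, 3, 1]
r1 m[φ3→P] = [0, 1, 5, 1]
r1 m[φ3→A] = [3, 1, 0, 2]
r1 m[φ4→B] = [4, 2, 0, 2]
r1 m[φ4→A] = [2, 2, 4, 0]
r1 m[φ5→K] = [3, 1, 2, 0]
r1 m[φ5→R] = [3, 2, 1, 0]
r1 m[φ6→K] = [0, 0, 0, 1]
r1 m[φ6→P] = [0, 1, 0, 0]
r1 m[φ7→R] = [4, 4, 0, 2]
r1 m[φ7→A] = [4, 1, 4, 0]
r1 m[φ8→K] = [4, 2, 4, 8]
r1 m[φ8→P] = [3, 3, 2, 2]
r1 m[φ9→R] = [1, 0, 2, 0]
r1 m[φ9→S] = [0, 3, 1, 0]
r1 m[K→φ0] = [0, 0, 0, 0]
r1 m[K→φ1] = [0, 0, 0, 0]
r1 m[K→φ5] = [0, 0, 0, 0]
r1 m[K→φ6] = [0, 0, 0, 0]
r1 m[K→φ8] = [0, 0, 0, 0]
r1 m[R→φ1] = [0, 0, 0, 0]
r1 m[R→φ5] = [0, 0, 0, 0]
r1 m[R→φ7] = [0, 0, 0, 0]
r1 m[R→φ9] = [0, 0, 0, 0]
r1 m[P→φ0] = [0, 0, 0, 0]
r1 m[P→φ2] = [0, 0, 0, 0]
r1 m[P→φ3] = [0, 0, 0, 0]
r1 m[P→φ6] = [0, 0, 0, 0]
r1 m[P→φ8] = [0, 0, 0, 0]
r1 m[S→φ2] = [0, 0, 0, 0]
r1 m[S→φ9] = [0, 0, 0, 0]
r1 m[B→φ4] = [0, 0, 0, 0]
r1 m[A→φ3] = [0, 0, 0, 0]
r1 m[A→φ4] = [0, 0, 0, 0]
r1 m[A→φ7] = [0, 0, 0, 0]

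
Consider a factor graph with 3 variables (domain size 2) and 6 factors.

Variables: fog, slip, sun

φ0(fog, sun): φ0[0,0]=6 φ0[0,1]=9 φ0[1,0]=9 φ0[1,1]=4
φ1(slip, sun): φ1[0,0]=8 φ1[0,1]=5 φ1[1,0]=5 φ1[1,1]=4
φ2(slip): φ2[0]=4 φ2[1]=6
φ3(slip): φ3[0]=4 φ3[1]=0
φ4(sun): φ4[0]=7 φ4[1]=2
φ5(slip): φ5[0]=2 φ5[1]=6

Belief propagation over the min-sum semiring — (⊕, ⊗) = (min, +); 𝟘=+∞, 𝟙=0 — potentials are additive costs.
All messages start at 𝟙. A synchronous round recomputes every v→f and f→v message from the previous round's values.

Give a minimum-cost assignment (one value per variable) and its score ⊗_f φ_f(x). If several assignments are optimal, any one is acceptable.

assignment: (fog=1, slip=0, sun=1); score = 21

init: all messages = 𝟙 over 2 values
r1 m[φ0→fog] = [6, 4]
r1 m[φ0→sun] = [6, 4]
r1 m[φ1→slip] = [5, 4]
r1 m[φ1→sun] = [5, 4]
r1 m[φ2→slip] = [4, 6]
r1 m[φ3→slip] = [4, 0]
r1 m[φ4→sun] = [7, 2]
r1 m[φ5→slip] = [2, 6]
r1 m[fog→φ0] = [0, 0]
r1 m[slip→φ1] = [0, 0]
r1 m[slip→φ2] = [0, 0]
r1 m[slip→φ3] = [0, 0]
r1 m[slip→φ5] = [0, 0]
r1 m[sun→φ0] = [0, 0]
r1 m[sun→φ1] = [0, 0]
r1 m[sun→φ4] = [0, 0]
r2 m[φ0→fog] = [6, 4]
r2 m[φ0→sun] = [6, 4]
r2 m[φ1→slip] = [5, 4]
r2 m[φ1→sun] = [5, 4]
r2 m[φ2→slip] = [4, 6]
r2 m[φ3→slip] = [4, 0]
r2 m[φ4→sun] = [7, 2]
r2 m[φ5→slip] = [2, 6]
r2 m[fog→φ0] = [0, 0]
r2 m[slip→φ1] = [10, 12]
r2 m[slip→φ2] = [11, 10]
r2 m[slip→φ3] = [11, 16]
r2 m[slip→φ5] = [13, 10]
r2 m[sun→φ0] = [12, 6]
r2 m[sun→φ1] = [13, 6]
r2 m[sun→φ4] = [11, 8]
r3 m[φ0→fog] = [15, 10]
r3 m[φ0→sun] = [6, 4]
r3 m[φ1→slip] = [11, 10]
r3 m[φ1→sun] = [17, 15]
r3 m[φ2→slip] = [4, 6]
r3 m[φ3→slip] = [4, 0]
r3 m[φ4→sun] = [7, 2]
r3 m[φ5→slip] = [2, 6]
r3 m[fog→φ0] = [0, 0]
r3 m[slip→φ1] = [10, 12]
r3 m[slip→φ2] = [11, 10]
r3 m[slip→φ3] = [11, 16]
r3 m[slip→φ5] = [13, 10]
r3 m[sun→φ0] = [12, 6]
r3 m[sun→φ1] = [13, 6]
r3 m[sun→φ4] = [11, 8]
r4 m[φ0→fog] = [15, 10]
r4 m[φ0→sun] = [6, 4]
r4 m[φ1→slip] = [11, 10]
r4 m[φ1→sun] = [17, 15]
r4 m[φ2→slip] = [4, 6]
r4 m[φ3→slip] = [4, 0]
r4 m[φ4→sun] = [7, 2]
r4 m[φ5→slip] = [2, 6]
r4 m[fog→φ0] = [0, 0]
r4 m[slip→φ1] = [10, 12]
r4 m[slip→φ2] = [17, 16]
r4 m[slip→φ3] = [17, 22]
r4 m[slip→φ5] = [19, 16]
r4 m[sun→φ0] = [24, 17]
r4 m[sun→φ1] = [13, 6]
r4 m[sun→φ4] = [23, 19]
r5 m[φ0→fog] = [26, 21]
r5 m[φ0→sun] = [6, 4]
r5 m[φ1→slip] = [11, 10]
r5 m[φ1→sun] = [17, 15]
r5 m[φ2→slip] = [4, 6]
r5 m[φ3→slip] = [4, 0]
r5 m[φ4→sun] = [7, 2]
r5 m[φ5→slip] = [2, 6]
r5 m[fog→φ0] = [0, 0]
r5 m[slip→φ1] = [10, 12]
r5 m[slip→φ2] = [17, 16]
r5 m[slip→φ3] = [17, 22]
r5 m[slip→φ5] = [19, 16]
r5 m[sun→φ0] = [24, 17]
r5 m[sun→φ1] = [13, 6]
r5 m[sun→φ4] = [23, 19]
r6 m[φ0→fog] = [26, 21]
r6 m[φ0→sun] = [6, 4]
r6 m[φ1→slip] = [11, 10]
r6 m[φ1→sun] = [17, 15]
r6 m[φ2→slip] = [4, 6]
r6 m[φ3→slip] = [4, 0]
r6 m[φ4→sun] = [7, 2]
r6 m[φ5→slip] = [2, 6]
r6 m[fog→φ0] = [0, 0]
r6 m[slip→φ1] = [10, 12]
r6 m[slip→φ2] = [17, 16]
r6 m[slip→φ3] = [17, 22]
r6 m[slip→φ5] = [19, 16]
r6 m[sun→φ0] = [24, 17]
r6 m[sun→φ1] = [13, 6]
r6 m[sun→φ4] = [23, 19]
fixed point reached at round 6
traceback from fog: (fog=1, slip=0, sun=1), score=21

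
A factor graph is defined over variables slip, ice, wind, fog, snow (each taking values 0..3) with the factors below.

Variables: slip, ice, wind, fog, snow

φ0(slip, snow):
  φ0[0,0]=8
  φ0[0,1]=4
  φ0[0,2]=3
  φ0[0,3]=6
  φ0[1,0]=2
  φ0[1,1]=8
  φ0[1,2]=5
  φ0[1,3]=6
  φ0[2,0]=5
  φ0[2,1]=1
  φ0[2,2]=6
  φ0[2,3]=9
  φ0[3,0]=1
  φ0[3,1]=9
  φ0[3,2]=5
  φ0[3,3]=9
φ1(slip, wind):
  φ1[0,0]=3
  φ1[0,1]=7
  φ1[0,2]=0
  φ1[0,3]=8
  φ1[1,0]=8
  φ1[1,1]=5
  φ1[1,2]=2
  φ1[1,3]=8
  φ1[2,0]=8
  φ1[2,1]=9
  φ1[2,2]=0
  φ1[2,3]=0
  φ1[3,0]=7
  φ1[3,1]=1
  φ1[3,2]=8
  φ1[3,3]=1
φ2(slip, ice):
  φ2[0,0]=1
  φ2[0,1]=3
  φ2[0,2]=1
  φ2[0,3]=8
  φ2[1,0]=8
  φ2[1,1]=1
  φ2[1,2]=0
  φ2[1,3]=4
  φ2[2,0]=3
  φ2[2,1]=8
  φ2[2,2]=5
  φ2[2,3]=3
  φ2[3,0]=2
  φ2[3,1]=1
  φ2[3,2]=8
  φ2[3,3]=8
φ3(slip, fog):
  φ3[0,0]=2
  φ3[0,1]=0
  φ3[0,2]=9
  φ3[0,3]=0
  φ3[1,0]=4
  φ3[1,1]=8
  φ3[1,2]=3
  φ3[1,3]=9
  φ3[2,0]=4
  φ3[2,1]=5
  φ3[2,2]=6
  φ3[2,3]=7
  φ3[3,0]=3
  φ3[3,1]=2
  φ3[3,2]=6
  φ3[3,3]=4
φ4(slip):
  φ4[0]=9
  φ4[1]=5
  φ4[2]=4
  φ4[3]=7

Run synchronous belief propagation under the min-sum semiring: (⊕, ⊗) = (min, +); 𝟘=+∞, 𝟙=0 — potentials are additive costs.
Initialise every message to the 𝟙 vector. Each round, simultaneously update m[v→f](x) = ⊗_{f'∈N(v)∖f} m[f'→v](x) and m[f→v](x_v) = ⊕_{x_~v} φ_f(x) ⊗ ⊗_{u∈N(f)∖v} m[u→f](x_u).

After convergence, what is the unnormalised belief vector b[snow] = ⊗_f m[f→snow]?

b[snow] = [12, 12, 13, 16]

init: all messages = 𝟙 over 4 values
r1 m[φ0→slip] = [3, 2, 1, 1]
r1 m[φ0→snow] = [1, 1, 3, 6]
r1 m[φ1→slip] = [0, 2, 0, 1]
r1 m[φ1→wind] = [3, 1, 0, 0]
r1 m[φ2→slip] = [1, 0, 3, 1]
r1 m[φ2→ice] = [1, 1, 0, 3]
r1 m[φ3→slip] = [0, 3, 4, 2]
r1 m[φ3→fog] = [2, 0, 3, 0]
r1 m[φ4→slip] = [9, 5, 4, 7]
r1 m[slip→φ0] = [0, 0, 0, 0]
r1 m[slip→φ1] = [0, 0, 0, 0]
r1 m[slip→φ2] = [0, 0, 0, 0]
r1 m[slip→φ3] = [0, 0, 0, 0]
r1 m[slip→φ4] = [0, 0, 0, 0]
r1 m[ice→φ2] = [0, 0, 0, 0]
r1 m[wind→φ1] = [0, 0, 0, 0]
r1 m[fog→φ3] = [0, 0, 0, 0]
r1 m[snow→φ0] = [0, 0, 0, 0]
r2 m[φ0→slip] = [3, 2, 1, 1]
r2 m[φ0→snow] = [1, 1, 3, 6]
r2 m[φ1→slip] = [0, 2, 0, 1]
r2 m[φ1→wind] = [3, 1, 0, 0]
r2 m[φ2→slip] = [1, 0, 3, 1]
r2 m[φ2→ice] = [1, 1, 0, 3]
r2 m[φ3→slip] = [0, 3, 4, 2]
r2 m[φ3→fog] = [2, 0, 3, 0]
r2 m[φ4→slip] = [9, 5, 4, 7]
r2 m[slip→φ0] = [10, 10, 11, 11]
r2 m[slip→φ1] = [13, 10, 12, 11]
r2 m[slip→φ2] = [12, 12, 9, 11]
r2 m[slip→φ3] = [13, 9, 8, 10]
r2 m[slip→φ4] = [4, 7, 8, 5]
r2 m[ice→φ2] = [0, 0, 0, 0]
r2 m[wind→φ1] = [0, 0, 0, 0]
r2 m[fog→φ3] = [0, 0, 0, 0]
r2 m[snow→φ0] = [0, 0, 0, 0]
r3 m[φ0→slip] = [3, 2, 1, 1]
r3 m[φ0→snow] = [12, 12, 13, 16]
r3 m[φ1→slip] = [0, 2, 0, 1]
r3 m[φ1→wind] = [16, 12, 12, 12]
r3 m[φ2→slip] = [1, 0, 3, 1]
r3 m[φ2→ice] = [12, 12, 12, 12]
r3 m[φ3→slip] = [0, 3, 4, 2]
r3 m[φ3→fog] = [12, 12, 12, 13]
r3 m[φ4→slip] = [9, 5, 4, 7]
r3 m[slip→φ0] = [10, 10, 11, 11]
r3 m[slip→φ1] = [13, 10, 12, 11]
r3 m[slip→φ2] = [12, 12, 9, 11]
r3 m[slip→φ3] = [13, 9, 8, 10]
r3 m[slip→φ4] = [4, 7, 8, 5]
r3 m[ice→φ2] = [0, 0, 0, 0]
r3 m[wind→φ1] = [0, 0, 0, 0]
r3 m[fog→φ3] = [0, 0, 0, 0]
r3 m[snow→φ0] = [0, 0, 0, 0]
r4 m[φ0→slip] = [3, 2, 1, 1]
r4 m[φ0→snow] = [12, 12, 13, 16]
r4 m[φ1→slip] = [0, 2, 0, 1]
r4 m[φ1→wind] = [16, 12, 12, 12]
r4 m[φ2→slip] = [1, 0, 3, 1]
r4 m[φ2→ice] = [12, 12, 12, 12]
r4 m[φ3→slip] = [0, 3, 4, 2]
r4 m[φ3→fog] = [12, 12, 12, 13]
r4 m[φ4→slip] = [9, 5, 4, 7]
r4 m[slip→φ0] = [10, 10, 11, 11]
r4 m[slip→φ1] = [13, 10, 12, 11]
r4 m[slip→φ2] = [12, 12, 9, 11]
r4 m[slip→φ3] = [13, 9, 8, 10]
r4 m[slip→φ4] = [4, 7, 8, 5]
r4 m[ice→φ2] = [0, 0, 0, 0]
r4 m[wind→φ1] = [0, 0, 0, 0]
r4 m[fog→φ3] = [0, 0, 0, 0]
r4 m[snow→φ0] = [0, 0, 0, 0]
fixed point reached at round 4
b[snow] = ⊗ incoming = [12, 12, 13, 16]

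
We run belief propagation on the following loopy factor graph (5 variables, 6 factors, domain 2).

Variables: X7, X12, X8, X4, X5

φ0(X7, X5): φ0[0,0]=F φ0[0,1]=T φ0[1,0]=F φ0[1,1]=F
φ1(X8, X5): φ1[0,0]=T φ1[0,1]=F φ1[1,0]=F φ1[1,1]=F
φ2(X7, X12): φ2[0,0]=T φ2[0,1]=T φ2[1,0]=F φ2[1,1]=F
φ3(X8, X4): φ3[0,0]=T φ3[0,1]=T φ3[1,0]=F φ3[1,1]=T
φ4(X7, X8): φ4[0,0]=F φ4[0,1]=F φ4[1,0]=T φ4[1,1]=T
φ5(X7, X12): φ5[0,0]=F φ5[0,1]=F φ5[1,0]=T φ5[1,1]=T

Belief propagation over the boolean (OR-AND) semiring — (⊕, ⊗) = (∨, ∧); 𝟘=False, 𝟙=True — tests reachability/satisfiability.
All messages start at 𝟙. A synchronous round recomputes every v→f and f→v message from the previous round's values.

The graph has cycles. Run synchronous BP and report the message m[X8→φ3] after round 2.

init: all messages = 𝟙 over 2 values
r1 m[φ0→X7] = [T, F]
r1 m[φ0→X5] = [F, T]
r1 m[φ1→X8] = [T, F]
r1 m[φ1→X5] = [T, F]
r1 m[φ2→X7] = [T, F]
r1 m[φ2→X12] = [T, T]
r1 m[φ3→X8] = [T, T]
r1 m[φ3→X4] = [T, T]
r1 m[φ4→X7] = [F, T]
r1 m[φ4→X8] = [T, T]
r1 m[φ5→X7] = [F, T]
r1 m[φ5→X12] = [T, T]
r1 m[X7→φ0] = [T, T]
r1 m[X7→φ2] = [T, T]
r1 m[X7→φ4] = [T, T]
r1 m[X7→φ5] = [T, T]
r1 m[X12→φ2] = [T, T]
r1 m[X12→φ5] = [T, T]
r1 m[X8→φ1] = [T, T]
r1 m[X8→φ3] = [T, T]
r1 m[X8→φ4] = [T, T]
r1 m[X4→φ3] = [T, T]
r1 m[X5→φ0] = [T, T]
r1 m[X5→φ1] = [T, T]
r2 m[φ0→X7] = [T, F]
r2 m[φ0→X5] = [F, T]
r2 m[φ1→X8] = [T, F]
r2 m[φ1→X5] = [T, F]
r2 m[φ2→X7] = [T, F]
r2 m[φ2→X12] = [T, T]
r2 m[φ3→X8] = [T, T]
r2 m[φ3→X4] = [T, T]
r2 m[φ4→X7] = [F, T]
r2 m[φ4→X8] = [T, T]
r2 m[φ5→X7] = [F, T]
r2 m[φ5→X12] = [T, T]
r2 m[X7→φ0] = [F, F]
r2 m[X7→φ2] = [F, F]
r2 m[X7→φ4] = [F, F]
r2 m[X7→φ5] = [F, F]
r2 m[X12→φ2] = [T, T]
r2 m[X12→φ5] = [T, T]
r2 m[X8→φ1] = [T, T]
r2 m[X8→φ3] = [T, F]
r2 m[X8→φ4] = [T, F]
r2 m[X4→φ3] = [T, T]
r2 m[X5→φ0] = [T, F]
r2 m[X5→φ1] = [F, T]

message @ round 2 = [T, F]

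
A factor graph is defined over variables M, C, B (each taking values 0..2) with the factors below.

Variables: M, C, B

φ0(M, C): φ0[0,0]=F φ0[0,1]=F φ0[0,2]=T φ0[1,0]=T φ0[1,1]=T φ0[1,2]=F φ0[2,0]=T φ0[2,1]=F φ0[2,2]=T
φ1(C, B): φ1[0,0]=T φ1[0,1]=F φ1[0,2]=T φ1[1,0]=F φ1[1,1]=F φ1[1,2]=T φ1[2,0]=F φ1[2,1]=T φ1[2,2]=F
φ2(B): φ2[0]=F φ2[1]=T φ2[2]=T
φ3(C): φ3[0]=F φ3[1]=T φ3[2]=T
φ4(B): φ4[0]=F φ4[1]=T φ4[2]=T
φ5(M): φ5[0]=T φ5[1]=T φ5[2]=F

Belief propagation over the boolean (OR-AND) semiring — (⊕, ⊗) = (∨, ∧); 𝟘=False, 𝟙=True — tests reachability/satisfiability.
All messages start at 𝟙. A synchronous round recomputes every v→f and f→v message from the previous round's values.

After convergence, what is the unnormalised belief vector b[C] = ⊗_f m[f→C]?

init: all messages = 𝟙 over 3 values
r1 m[φ0→M] = [T, T, T]
r1 m[φ0→C] = [T, T, T]
r1 m[φ1→C] = [T, T, T]
r1 m[φ1→B] = [T, T, T]
r1 m[φ2→B] = [F, T, T]
r1 m[φ3→C] = [F, T, T]
r1 m[φ4→B] = [F, T, T]
r1 m[φ5→M] = [T, T, F]
r1 m[M→φ0] = [T, T, T]
r1 m[M→φ5] = [T, T, T]
r1 m[C→φ0] = [T, T, T]
r1 m[C→φ1] = [T, T, T]
r1 m[C→φ3] = [T, T, T]
r1 m[B→φ1] = [T, T, T]
r1 m[B→φ2] = [T, T, T]
r1 m[B→φ4] = [T, T, T]
r2 m[φ0→M] = [T, T, T]
r2 m[φ0→C] = [T, T, T]
r2 m[φ1→C] = [T, T, T]
r2 m[φ1→B] = [T, T, T]
r2 m[φ2→B] = [F, T, T]
r2 m[φ3→C] = [F, T, T]
r2 m[φ4→B] = [F, T, T]
r2 m[φ5→M] = [T, T, F]
r2 m[M→φ0] = [T, T, F]
r2 m[M→φ5] = [T, T, T]
r2 m[C→φ0] = [F, T, T]
r2 m[C→φ1] = [F, T, T]
r2 m[C→φ3] = [T, T, T]
r2 m[B→φ1] = [F, T, T]
r2 m[B→φ2] = [F, T, T]
r2 m[B→φ4] = [F, T, T]
r3 m[φ0→M] = [T, T, T]
r3 m[φ0→C] = [T, T, T]
r3 m[φ1→C] = [T, T, T]
r3 m[φ1→B] = [F, T, T]
r3 m[φ2→B] = [F, T, T]
r3 m[φ3→C] = [F, T, T]
r3 m[φ4→B] = [F, T, T]
r3 m[φ5→M] = [T, T, F]
r3 m[M→φ0] = [T, T, F]
r3 m[M→φ5] = [T, T, T]
r3 m[C→φ0] = [F, T, T]
r3 m[C→φ1] = [F, T, T]
r3 m[C→φ3] = [T, T, T]
r3 m[B→φ1] = [F, T, T]
r3 m[B→φ2] = [F, T, T]
r3 m[B→φ4] = [F, T, T]
r4 m[φ0→M] = [T, T, T]
r4 m[φ0→C] = [T, T, T]
r4 m[φ1→C] = [T, T, T]
r4 m[φ1→B] = [F, T, T]
r4 m[φ2→B] = [F, T, T]
r4 m[φ3→C] = [F, T, T]
r4 m[φ4→B] = [F, T, T]
r4 m[φ5→M] = [T, T, F]
r4 m[M→φ0] = [T, T, F]
r4 m[M→φ5] = [T, T, T]
r4 m[C→φ0] = [F, T, T]
r4 m[C→φ1] = [F, T, T]
r4 m[C→φ3] = [T, T, T]
r4 m[B→φ1] = [F, T, T]
r4 m[B→φ2] = [F, T, T]
r4 m[B→φ4] = [F, T, T]
fixed point reached at round 4
b[C] = ⊗ incoming = [F, T, T]

b[C] = [F, T, T]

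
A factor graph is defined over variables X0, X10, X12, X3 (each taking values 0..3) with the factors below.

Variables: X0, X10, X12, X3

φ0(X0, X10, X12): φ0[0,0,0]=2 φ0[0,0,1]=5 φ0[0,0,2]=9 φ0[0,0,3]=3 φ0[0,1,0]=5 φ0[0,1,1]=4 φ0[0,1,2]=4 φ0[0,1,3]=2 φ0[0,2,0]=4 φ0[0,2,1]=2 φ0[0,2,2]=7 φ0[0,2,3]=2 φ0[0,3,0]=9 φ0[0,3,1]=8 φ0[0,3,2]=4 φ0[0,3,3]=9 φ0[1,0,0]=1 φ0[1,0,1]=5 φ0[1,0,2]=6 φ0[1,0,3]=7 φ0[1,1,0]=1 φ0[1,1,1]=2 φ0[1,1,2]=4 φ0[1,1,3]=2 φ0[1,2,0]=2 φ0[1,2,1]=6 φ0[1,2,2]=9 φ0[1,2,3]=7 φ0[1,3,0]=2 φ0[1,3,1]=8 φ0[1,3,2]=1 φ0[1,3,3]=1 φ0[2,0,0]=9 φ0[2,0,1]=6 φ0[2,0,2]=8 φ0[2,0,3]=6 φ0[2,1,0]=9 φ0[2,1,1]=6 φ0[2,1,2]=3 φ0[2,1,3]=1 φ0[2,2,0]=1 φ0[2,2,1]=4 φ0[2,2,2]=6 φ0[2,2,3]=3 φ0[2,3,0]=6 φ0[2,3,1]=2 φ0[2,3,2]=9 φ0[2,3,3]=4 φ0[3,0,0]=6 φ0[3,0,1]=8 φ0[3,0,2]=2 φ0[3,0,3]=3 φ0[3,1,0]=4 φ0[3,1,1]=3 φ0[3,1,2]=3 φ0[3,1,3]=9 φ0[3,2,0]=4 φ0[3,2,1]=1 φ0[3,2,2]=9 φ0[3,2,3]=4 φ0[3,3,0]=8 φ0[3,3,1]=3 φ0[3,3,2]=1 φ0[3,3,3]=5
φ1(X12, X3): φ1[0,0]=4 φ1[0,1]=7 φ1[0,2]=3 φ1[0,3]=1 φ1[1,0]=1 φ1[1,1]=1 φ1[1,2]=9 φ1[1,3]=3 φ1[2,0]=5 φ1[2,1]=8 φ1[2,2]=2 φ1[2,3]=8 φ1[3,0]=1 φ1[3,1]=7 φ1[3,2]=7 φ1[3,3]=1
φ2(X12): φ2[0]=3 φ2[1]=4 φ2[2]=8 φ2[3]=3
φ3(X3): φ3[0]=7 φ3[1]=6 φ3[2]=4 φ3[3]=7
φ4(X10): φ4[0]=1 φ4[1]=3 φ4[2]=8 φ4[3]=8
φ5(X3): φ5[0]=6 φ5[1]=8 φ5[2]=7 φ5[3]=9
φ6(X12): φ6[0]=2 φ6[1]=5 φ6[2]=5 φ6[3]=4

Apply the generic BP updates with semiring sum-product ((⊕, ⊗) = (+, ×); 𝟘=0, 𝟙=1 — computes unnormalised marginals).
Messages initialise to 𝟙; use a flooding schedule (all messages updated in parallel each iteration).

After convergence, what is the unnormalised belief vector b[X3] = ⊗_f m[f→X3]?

b[X3] = [4478208, 9115680, 3678024, 10453590]

init: all messages = 𝟙 over 4 values
r1 m[φ0→X0] = [79, 64, 83, 73]
r1 m[φ0→X10] = [86, 62, 71, 80]
r1 m[φ0→X12] = [73, 73, 85, 68]
r1 m[φ1→X12] = [15, 14, 23, 16]
r1 m[φ1→X3] = [11, 23, 21, 13]
r1 m[φ2→X12] = [3, 4, 8, 3]
r1 m[φ3→X3] = [7, 6, 4, 7]
r1 m[φ4→X10] = [1, 3, 8, 8]
r1 m[φ5→X3] = [6, 8, 7, 9]
r1 m[φ6→X12] = [2, 5, 5, 4]
r1 m[X0→φ0] = [1, 1, 1, 1]
r1 m[X10→φ0] = [1, 1, 1, 1]
r1 m[X10→φ4] = [1, 1, 1, 1]
r1 m[X12→φ0] = [1, 1, 1, 1]
r1 m[X12→φ1] = [1, 1, 1, 1]
r1 m[X12→φ2] = [1, 1, 1, 1]
r1 m[X12→φ6] = [1, 1, 1, 1]
r1 m[X3→φ1] = [1, 1, 1, 1]
r1 m[X3→φ3] = [1, 1, 1, 1]
r1 m[X3→φ5] = [1, 1, 1, 1]
r2 m[φ0→X0] = [79, 64, 83, 73]
r2 m[φ0→X10] = [86, 62, 71, 80]
r2 m[φ0→X12] = [73, 73, 85, 68]
r2 m[φ1→X12] = [15, 14, 23, 16]
r2 m[φ1→X3] = [11, 23, 21, 13]
r2 m[φ2→X12] = [3, 4, 8, 3]
r2 m[φ3→X3] = [7, 6, 4, 7]
r2 m[φ4→X10] = [1, 3, 8, 8]
r2 m[φ5→X3] = [6, 8, 7, 9]
r2 m[φ6→X12] = [2, 5, 5, 4]
r2 m[X0→φ0] = [1, 1, 1, 1]
r2 m[X10→φ0] = [1, 3, 8, 8]
r2 m[X10→φ4] = [86, 62, 71, 80]
r2 m[X12→φ0] = [90, 280, 920, 192]
r2 m[X12→φ1] = [438, 1460, 3400, 816]
r2 m[X12→φ2] = [2190, 5110, 9775, 4352]
r2 m[X12→φ6] = [3285, 4088, 15640, 3264]
r2 m[X3→φ1] = [42, 48, 28, 63]
r2 m[X3→φ3] = [66, 184, 147, 117]
r2 m[X3→φ5] = [77, 138, 84, 91]
r3 m[φ0→X0] = [156954, 142624, 166960, 127284]
r3 m[φ0→X10] = [34988, 21478, 36222, 25578]
r3 m[φ0→X12] = [363, 341, 435, 341]
r3 m[φ1→X12] = [651, 531, 1154, 637]
r3 m[φ1→X3] = [21028, 37438, 26966, 32834]
r3 m[φ2→X12] = [3, 4, 8, 3]
r3 m[φ3→X3] = [7, 6, 4, 7]
r3 m[φ4→X10] = [1, 3, 8, 8]
r3 m[φ5→X3] = [6, 8, 7, 9]
r3 m[φ6→X12] = [2, 5, 5, 4]
r3 m[X0→φ0] = [1, 1, 1, 1]
r3 m[X10→φ0] = [1, 3, 8, 8]
r3 m[X10→φ4] = [86, 62, 71, 80]
r3 m[X12→φ0] = [90, 280, 920, 192]
r3 m[X12→φ1] = [438, 1460, 3400, 816]
r3 m[X12→φ2] = [2190, 5110, 9775, 4352]
r3 m[X12→φ6] = [3285, 4088, 15640, 3264]
r3 m[X3→φ1] = [42, 48, 28, 63]
r3 m[X3→φ3] = [66, 184, 147, 117]
r3 m[X3→φ5] = [77, 138, 84, 91]
r4 m[φ0→X0] = [156954, 142624, 166960, 127284]
r4 m[φ0→X10] = [34988, 21478, 36222, 25578]
r4 m[φ0→X12] = [363, 341, 435, 341]
r4 m[φ1→X12] = [651, 531, 1154, 637]
r4 m[φ1→X3] = [21028, 37438, 26966, 32834]
r4 m[φ2→X12] = [3, 4, 8, 3]
r4 m[φ3→X3] = [7, 6, 4, 7]
r4 m[φ4→X10] = [1, 3, 8, 8]
r4 m[φ5→X3] = [6, 8, 7, 9]
r4 m[φ6→X12] = [2, 5, 5, 4]
r4 m[X0→φ0] = [1, 1, 1, 1]
r4 m[X10→φ0] = [1, 3, 8, 8]
r4 m[X10→φ4] = [34988, 21478, 36222, 25578]
r4 m[X12→φ0] = [3906, 10620, 46160, 7644]
r4 m[X12→φ1] = [2178, 6820, 17400, 4092]
r4 m[X12→φ2] = [472626, 905355, 2509950, 868868]
r4 m[X12→φ6] = [708939, 724284, 4015920, 651651]
r4 m[X3→φ1] = [42, 48, 28, 63]
r4 m[X3→φ3] = [126168, 299504, 188762, 295506]
r4 m[X3→φ5] = [147196, 224628, 107864, 229838]
r5 m[φ0→X0] = [7275674, 6559144, 7944772, 5945912]
r5 m[φ0→X10] = [1624424, 986770, 1734290, 1158306]
r5 m[φ0→X12] = [363, 341, 435, 341]
r5 m[φ1→X12] = [651, 531, 1154, 637]
r5 m[φ1→X3] = [106624, 189910, 131358, 165930]
r5 m[φ2→X12] = [3, 4, 8, 3]
r5 m[φ3→X3] = [7, 6, 4, 7]
r5 m[φ4→X10] = [1, 3, 8, 8]
r5 m[φ5→X3] = [6, 8, 7, 9]
r5 m[φ6→X12] = [2, 5, 5, 4]
r5 m[X0→φ0] = [1, 1, 1, 1]
r5 m[X10→φ0] = [1, 3, 8, 8]
r5 m[X10→φ4] = [34988, 21478, 36222, 25578]
r5 m[X12→φ0] = [3906, 10620, 46160, 7644]
r5 m[X12→φ1] = [2178, 6820, 17400, 4092]
r5 m[X12→φ2] = [472626, 905355, 2509950, 868868]
r5 m[X12→φ6] = [708939, 724284, 4015920, 651651]
r5 m[X3→φ1] = [42, 48, 28, 63]
r5 m[X3→φ3] = [126168, 299504, 188762, 295506]
r5 m[X3→φ5] = [147196, 224628, 107864, 229838]
r6 m[φ0→X0] = [7275674, 6559144, 7944772, 5945912]
r6 m[φ0→X10] = [1624424, 986770, 1734290, 1158306]
r6 m[φ0→X12] = [363, 341, 435, 341]
r6 m[φ1→X12] = [651, 531, 1154, 637]
r6 m[φ1→X3] = [106624, 189910, 131358, 165930]
r6 m[φ2→X12] = [3, 4, 8, 3]
r6 m[φ3→X3] = [7, 6, 4, 7]
r6 m[φ4→X10] = [1, 3, 8, 8]
r6 m[φ5→X3] = [6, 8, 7, 9]
r6 m[φ6→X12] = [2, 5, 5, 4]
r6 m[X0→φ0] = [1, 1, 1, 1]
r6 m[X10→φ0] = [1, 3, 8, 8]
r6 m[X10→φ4] = [1624424, 986770, 1734290, 1158306]
r6 m[X12→φ0] = [3906, 10620, 46160, 7644]
r6 m[X12→φ1] = [2178, 6820, 17400, 4092]
r6 m[X12→φ2] = [472626, 905355, 2509950, 868868]
r6 m[X12→φ6] = [708939, 724284, 4015920, 651651]
r6 m[X3→φ1] = [42, 48, 28, 63]
r6 m[X3→φ3] = [639744, 1519280, 919506, 1493370]
r6 m[X3→φ5] = [746368, 1139460, 525432, 1161510]
r7 m[φ0→X0] = [7275674, 6559144, 7944772, 5945912]
r7 m[φ0→X10] = [1624424, 986770, 1734290, 1158306]
r7 m[φ0→X12] = [363, 341, 435, 341]
r7 m[φ1→X12] = [651, 531, 1154, 637]
r7 m[φ1→X3] = [106624, 189910, 131358, 165930]
r7 m[φ2→X12] = [3, 4, 8, 3]
r7 m[φ3→X3] = [7, 6, 4, 7]
r7 m[φ4→X10] = [1, 3, 8, 8]
r7 m[φ5→X3] = [6, 8, 7, 9]
r7 m[φ6→X12] = [2, 5, 5, 4]
r7 m[X0→φ0] = [1, 1, 1, 1]
r7 m[X10→φ0] = [1, 3, 8, 8]
r7 m[X10→φ4] = [1624424, 986770, 1734290, 1158306]
r7 m[X12→φ0] = [3906, 10620, 46160, 7644]
r7 m[X12→φ1] = [2178, 6820, 17400, 4092]
r7 m[X12→φ2] = [472626, 905355, 2509950, 868868]
r7 m[X12→φ6] = [708939, 724284, 4015920, 651651]
r7 m[X3→φ1] = [42, 48, 28, 63]
r7 m[X3→φ3] = [639744, 1519280, 919506, 1493370]
r7 m[X3→φ5] = [746368, 1139460, 525432, 1161510]
fixed point reached at round 7
b[X3] = ⊗ incoming = [4478208, 9115680, 3678024, 10453590]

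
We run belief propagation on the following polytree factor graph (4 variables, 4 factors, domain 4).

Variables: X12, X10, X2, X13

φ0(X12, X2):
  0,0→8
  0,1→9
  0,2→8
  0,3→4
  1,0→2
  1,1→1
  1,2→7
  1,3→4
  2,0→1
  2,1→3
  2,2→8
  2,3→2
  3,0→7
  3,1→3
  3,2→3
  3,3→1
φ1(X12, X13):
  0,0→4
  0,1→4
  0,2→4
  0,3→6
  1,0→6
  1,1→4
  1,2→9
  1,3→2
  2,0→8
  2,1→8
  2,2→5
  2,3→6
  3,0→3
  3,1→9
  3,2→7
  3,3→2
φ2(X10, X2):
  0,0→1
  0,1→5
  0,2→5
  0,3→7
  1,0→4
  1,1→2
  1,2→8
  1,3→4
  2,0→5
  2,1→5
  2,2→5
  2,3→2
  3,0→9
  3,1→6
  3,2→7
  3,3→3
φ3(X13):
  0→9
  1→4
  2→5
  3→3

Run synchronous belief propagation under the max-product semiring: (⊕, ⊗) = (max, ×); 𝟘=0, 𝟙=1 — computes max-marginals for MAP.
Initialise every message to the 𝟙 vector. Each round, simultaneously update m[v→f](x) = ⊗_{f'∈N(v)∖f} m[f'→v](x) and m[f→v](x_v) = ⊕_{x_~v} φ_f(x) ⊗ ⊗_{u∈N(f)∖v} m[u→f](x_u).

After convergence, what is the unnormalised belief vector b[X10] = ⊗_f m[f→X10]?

b[X10] = [2880, 4608, 2880, 4032]

init: all messages = 𝟙 over 4 values
r1 m[φ0→X12] = [9, 7, 8, 7]
r1 m[φ0→X2] = [8, 9, 8, 4]
r1 m[φ1→X12] = [6, 9, 8, 9]
r1 m[φ1→X13] = [8, 9, 9, 6]
r1 m[φ2→X10] = [7, 8, 5, 9]
r1 m[φ2→X2] = [9, 6, 8, 7]
r1 m[φ3→X13] = [9, 4, 5, 3]
r1 m[X12→φ0] = [1, 1, 1, 1]
r1 m[X12→φ1] = [1, 1, 1, 1]
r1 m[X10→φ2] = [1, 1, 1, 1]
r1 m[X2→φ0] = [1, 1, 1, 1]
r1 m[X2→φ2] = [1, 1, 1, 1]
r1 m[X13→φ1] = [1, 1, 1, 1]
r1 m[X13→φ3] = [1, 1, 1, 1]
r2 m[φ0→X12] = [9, 7, 8, 7]
r2 m[φ0→X2] = [8, 9, 8, 4]
r2 m[φ1→X12] = [6, 9, 8, 9]
r2 m[φ1→X13] = [8, 9, 9, 6]
r2 m[φ2→X10] = [7, 8, 5, 9]
r2 m[φ2→X2] = [9, 6, 8, 7]
r2 m[φ3→X13] = [9, 4, 5, 3]
r2 m[X12→φ0] = [6, 9, 8, 9]
r2 m[X12→φ1] = [9, 7, 8, 7]
r2 m[X10→φ2] = [1, 1, 1, 1]
r2 m[X2→φ0] = [9, 6, 8, 7]
r2 m[X2→φ2] = [8, 9, 8, 4]
r2 m[X13→φ1] = [9, 4, 5, 3]
r2 m[X13→φ3] = [8, 9, 9, 6]
r3 m[φ0→X12] = [72, 56, 64, 63]
r3 m[φ0→X2] = [63, 54, 64, 36]
r3 m[φ1→X12] = [36, 54, 72, 36]
r3 m[φ1→X13] = [64, 64, 63, 54]
r3 m[φ2→X10] = [45, 64, 45, 72]
r3 m[φ2→X2] = [9, 6, 8, 7]
r3 m[φ3→X13] = [9, 4, 5, 3]
r3 m[X12→φ0] = [6, 9, 8, 9]
r3 m[X12→φ1] = [9, 7, 8, 7]
r3 m[X10→φ2] = [1, 1, 1, 1]
r3 m[X2→φ0] = [9, 6, 8, 7]
r3 m[X2→φ2] = [8, 9, 8, 4]
r3 m[X13→φ1] = [9, 4, 5, 3]
r3 m[X13→φ3] = [8, 9, 9, 6]
r4 m[φ0→X12] = [72, 56, 64, 63]
r4 m[φ0→X2] = [63, 54, 64, 36]
r4 m[φ1→X12] = [36, 54, 72, 36]
r4 m[φ1→X13] = [64, 64, 63, 54]
r4 m[φ2→X10] = [45, 64, 45, 72]
r4 m[φ2→X2] = [9, 6, 8, 7]
r4 m[φ3→X13] = [9, 4, 5, 3]
r4 m[X12→φ0] = [36, 54, 72, 36]
r4 m[X12→φ1] = [72, 56, 64, 63]
r4 m[X10→φ2] = [1, 1, 1, 1]
r4 m[X2→φ0] = [9, 6, 8, 7]
r4 m[X2→φ2] = [63, 54, 64, 36]
r4 m[X13→φ1] = [9, 4, 5, 3]
r4 m[X13→φ3] = [64, 64, 63, 54]
r5 m[φ0→X12] = [72, 56, 64, 63]
r5 m[φ0→X2] = [288, 324, 576, 216]
r5 m[φ1→X12] = [36, 54, 72, 36]
r5 m[φ1→X13] = [512, 567, 504, 432]
r5 m[φ2→X10] = [320, 512, 320, 567]
r5 m[φ2→X2] = [9, 6, 8, 7]
r5 m[φ3→X13] = [9, 4, 5, 3]
r5 m[X12→φ0] = [36, 54, 72, 36]
r5 m[X12→φ1] = [72, 56, 64, 63]
r5 m[X10→φ2] = [1, 1, 1, 1]
r5 m[X2→φ0] = [9, 6, 8, 7]
r5 m[X2→φ2] = [63, 54, 64, 36]
r5 m[X13→φ1] = [9, 4, 5, 3]
r5 m[X13→φ3] = [64, 64, 63, 54]
r6 m[φ0→X12] = [72, 56, 64, 63]
r6 m[φ0→X2] = [288, 324, 576, 216]
r6 m[φ1→X12] = [36, 54, 72, 36]
r6 m[φ1→X13] = [512, 567, 504, 432]
r6 m[φ2→X10] = [320, 512, 320, 567]
r6 m[φ2→X2] = [9, 6, 8, 7]
r6 m[φ3→X13] = [9, 4, 5, 3]
r6 m[X12→φ0] = [36, 54, 72, 36]
r6 m[X12→φ1] = [72, 56, 64, 63]
r6 m[X10→φ2] = [1, 1, 1, 1]
r6 m[X2→φ0] = [9, 6, 8, 7]
r6 m[X2→φ2] = [288, 324, 576, 216]
r6 m[X13→φ1] = [9, 4, 5, 3]
r6 m[X13→φ3] = [512, 567, 504, 432]
r7 m[φ0→X12] = [72, 56, 64, 63]
r7 m[φ0→X2] = [288, 324, 576, 216]
r7 m[φ1→X12] = [36, 54, 72, 36]
r7 m[φ1→X13] = [512, 567, 504, 432]
r7 m[φ2→X10] = [2880, 4608, 2880, 4032]
r7 m[φ2→X2] = [9, 6, 8, 7]
r7 m[φ3→X13] = [9, 4, 5, 3]
r7 m[X12→φ0] = [36, 54, 72, 36]
r7 m[X12→φ1] = [72, 56, 64, 63]
r7 m[X10→φ2] = [1, 1, 1, 1]
r7 m[X2→φ0] = [9, 6, 8, 7]
r7 m[X2→φ2] = [288, 324, 576, 216]
r7 m[X13→φ1] = [9, 4, 5, 3]
r7 m[X13→φ3] = [512, 567, 504, 432]
r8 m[φ0→X12] = [72, 56, 64, 63]
r8 m[φ0→X2] = [288, 324, 576, 216]
r8 m[φ1→X12] = [36, 54, 72, 36]
r8 m[φ1→X13] = [512, 567, 504, 432]
r8 m[φ2→X10] = [2880, 4608, 2880, 4032]
r8 m[φ2→X2] = [9, 6, 8, 7]
r8 m[φ3→X13] = [9, 4, 5, 3]
r8 m[X12→φ0] = [36, 54, 72, 36]
r8 m[X12→φ1] = [72, 56, 64, 63]
r8 m[X10→φ2] = [1, 1, 1, 1]
r8 m[X2→φ0] = [9, 6, 8, 7]
r8 m[X2→φ2] = [288, 324, 576, 216]
r8 m[X13→φ1] = [9, 4, 5, 3]
r8 m[X13→φ3] = [512, 567, 504, 432]
fixed point reached at round 8
b[X10] = ⊗ incoming = [2880, 4608, 2880, 4032]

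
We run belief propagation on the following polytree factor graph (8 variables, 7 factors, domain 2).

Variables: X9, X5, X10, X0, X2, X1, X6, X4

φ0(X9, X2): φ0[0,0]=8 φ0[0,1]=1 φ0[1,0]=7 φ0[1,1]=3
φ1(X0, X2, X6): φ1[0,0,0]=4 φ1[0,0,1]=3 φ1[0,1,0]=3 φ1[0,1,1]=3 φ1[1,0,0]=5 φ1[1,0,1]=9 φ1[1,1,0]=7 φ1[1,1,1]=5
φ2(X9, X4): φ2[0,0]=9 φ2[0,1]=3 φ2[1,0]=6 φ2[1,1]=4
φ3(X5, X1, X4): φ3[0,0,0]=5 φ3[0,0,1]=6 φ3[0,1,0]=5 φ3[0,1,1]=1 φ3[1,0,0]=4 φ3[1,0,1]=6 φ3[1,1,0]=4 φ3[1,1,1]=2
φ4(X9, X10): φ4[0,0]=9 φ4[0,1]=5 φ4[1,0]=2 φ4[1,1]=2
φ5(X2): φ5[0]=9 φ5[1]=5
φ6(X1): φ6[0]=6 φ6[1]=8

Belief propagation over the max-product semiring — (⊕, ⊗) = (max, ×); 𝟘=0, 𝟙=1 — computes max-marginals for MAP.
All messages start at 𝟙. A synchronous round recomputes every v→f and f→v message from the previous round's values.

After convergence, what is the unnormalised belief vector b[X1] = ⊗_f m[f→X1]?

init: all messages = 𝟙 over 2 values
r1 m[φ0→X9] = [8, 7]
r1 m[φ0→X2] = [8, 3]
r1 m[φ1→X0] = [4, 9]
r1 m[φ1→X2] = [9, 7]
r1 m[φ1→X6] = [7, 9]
r1 m[φ2→X9] = [9, 6]
r1 m[φ2→X4] = [9, 4]
r1 m[φ3→X5] = [6, 6]
r1 m[φ3→X1] = [6, 5]
r1 m[φ3→X4] = [5, 6]
r1 m[φ4→X9] = [9, 2]
r1 m[φ4→X10] = [9, 5]
r1 m[φ5→X2] = [9, 5]
r1 m[φ6→X1] = [6, 8]
r1 m[X9→φ0] = [1, 1]
r1 m[X9→φ2] = [1, 1]
r1 m[X9→φ4] = [1, 1]
r1 m[X5→φ3] = [1, 1]
r1 m[X10→φ4] = [1, 1]
r1 m[X0→φ1] = [1, 1]
r1 m[X2→φ0] = [1, 1]
r1 m[X2→φ1] = [1, 1]
r1 m[X2→φ5] = [1, 1]
r1 m[X1→φ3] = [1, 1]
r1 m[X1→φ6] = [1, 1]
r1 m[X6→φ1] = [1, 1]
r1 m[X4→φ2] = [1, 1]
r1 m[X4→φ3] = [1, 1]
r2 m[φ0→X9] = [8, 7]
r2 m[φ0→X2] = [8, 3]
r2 m[φ1→X0] = [4, 9]
r2 m[φ1→X2] = [9, 7]
r2 m[φ1→X6] = [7, 9]
r2 m[φ2→X9] = [9, 6]
r2 m[φ2→X4] = [9, 4]
r2 m[φ3→X5] = [6, 6]
r2 m[φ3→X1] = [6, 5]
r2 m[φ3→X4] = [5, 6]
r2 m[φ4→X9] = [9, 2]
r2 m[φ4→X10] = [9, 5]
r2 m[φ5→X2] = [9, 5]
r2 m[φ6→X1] = [6, 8]
r2 m[X9→φ0] = [81, 12]
r2 m[X9→φ2] = [72, 14]
r2 m[X9→φ4] = [72, 42]
r2 m[X5→φ3] = [1, 1]
r2 m[X10→φ4] = [1, 1]
r2 m[X0→φ1] = [1, 1]
r2 m[X2→φ0] = [81, 35]
r2 m[X2→φ1] = [72, 15]
r2 m[X2→φ5] = [72, 21]
r2 m[X1→φ3] = [6, 8]
r2 m[X1→φ6] = [6, 5]
r2 m[X6→φ1] = [1, 1]
r2 m[X4→φ2] = [5, 6]
r2 m[X4→φ3] = [9, 4]
r3 m[φ0→X9] = [648, 567]
r3 m[φ0→X2] = [648, 81]
r3 m[φ1→X0] = [288, 648]
r3 m[φ1→X2] = [9, 7]
r3 m[φ1→X6] = [360, 648]
r3 m[φ2→X9] = [45, 30]
r3 m[φ2→X4] = [648, 216]
r3 m[φ3→X5] = [360, 288]
r3 m[φ3→X1] = [45, 45]
r3 m[φ3→X4] = [40, 36]
r3 m[φ4→X9] = [9, 2]
r3 m[φ4→X10] = [648, 360]
r3 m[φ5→X2] = [9, 5]
r3 m[φ6→X1] = [6, 8]
r3 m[X9→φ0] = [81, 12]
r3 m[X9→φ2] = [72, 14]
r3 m[X9→φ4] = [72, 42]
r3 m[X5→φ3] = [1, 1]
r3 m[X10→φ4] = [1, 1]
r3 m[X0→φ1] = [1, 1]
r3 m[X2→φ0] = [81, 35]
r3 m[X2→φ1] = [72, 15]
r3 m[X2→φ5] = [72, 21]
r3 m[X1→φ3] = [6, 8]
r3 m[X1→φ6] = [6, 5]
r3 m[X6→φ1] = [1, 1]
r3 m[X4→φ2] = [5, 6]
r3 m[X4→φ3] = [9, 4]
r4 m[φ0→X9] = [648, 567]
r4 m[φ0→X2] = [648, 81]
r4 m[φ1→X0] = [288, 648]
r4 m[φ1→X2] = [9, 7]
r4 m[φ1→X6] = [360, 648]
r4 m[φ2→X9] = [45, 30]
r4 m[φ2→X4] = [648, 216]
r4 m[φ3→X5] = [360, 288]
r4 m[φ3→X1] = [45, 45]
r4 m[φ3→X4] = [40, 36]
r4 m[φ4→X9] = [9, 2]
r4 m[φ4→X10] = [648, 360]
r4 m[φ5→X2] = [9, 5]
r4 m[φ6→X1] = [6, 8]
r4 m[X9→φ0] = [405, 60]
r4 m[X9→φ2] = [5832, 1134]
r4 m[X9→φ4] = [29160, 17010]
r4 m[X5→φ3] = [1, 1]
r4 m[X10→φ4] = [1, 1]
r4 m[X0→φ1] = [1, 1]
r4 m[X2→φ0] = [81, 35]
r4 m[X2→φ1] = [5832, 405]
r4 m[X2→φ5] = [5832, 567]
r4 m[X1→φ3] = [6, 8]
r4 m[X1→φ6] = [45, 45]
r4 m[X6→φ1] = [1, 1]
r4 m[X4→φ2] = [40, 36]
r4 m[X4→φ3] = [648, 216]
r5 m[φ0→X9] = [648, 567]
r5 m[φ0→X2] = [3240, 405]
r5 m[φ1→X0] = [23328, 52488]
r5 m[φ1→X2] = [9, 7]
r5 m[φ1→X6] = [29160, 52488]
r5 m[φ2→X9] = [360, 240]
r5 m[φ2→X4] = [52488, 17496]
r5 m[φ3→X5] = [25920, 20736]
r5 m[φ3→X1] = [3240, 3240]
r5 m[φ3→X4] = [40, 36]
r5 m[φ4→X9] = [9, 2]
r5 m[φ4→X10] = [262440, 145800]
r5 m[φ5→X2] = [9, 5]
r5 m[φ6→X1] = [6, 8]
r5 m[X9→φ0] = [405, 60]
r5 m[X9→φ2] = [5832, 1134]
r5 m[X9→φ4] = [29160, 17010]
r5 m[X5→φ3] = [1, 1]
r5 m[X10→φ4] = [1, 1]
r5 m[X0→φ1] = [1, 1]
r5 m[X2→φ0] = [81, 35]
r5 m[X2→φ1] = [5832, 405]
r5 m[X2→φ5] = [5832, 567]
r5 m[X1→φ3] = [6, 8]
r5 m[X1→φ6] = [45, 45]
r5 m[X6→φ1] = [1, 1]
r5 m[X4→φ2] = [40, 36]
r5 m[X4→φ3] = [648, 216]
r6 m[φ0→X9] = [648, 567]
r6 m[φ0→X2] = [3240, 405]
r6 m[φ1→X0] = [23328, 52488]
r6 m[φ1→X2] = [9, 7]
r6 m[φ1→X6] = [29160, 52488]
r6 m[φ2→X9] = [360, 240]
r6 m[φ2→X4] = [52488, 17496]
r6 m[φ3→X5] = [25920, 20736]
r6 m[φ3→X1] = [3240, 3240]
r6 m[φ3→X4] = [40, 36]
r6 m[φ4→X9] = [9, 2]
r6 m[φ4→X10] = [262440, 145800]
r6 m[φ5→X2] = [9, 5]
r6 m[φ6→X1] = [6, 8]
r6 m[X9→φ0] = [3240, 480]
r6 m[X9→φ2] = [5832, 1134]
r6 m[X9→φ4] = [233280, 136080]
r6 m[X5→φ3] = [1, 1]
r6 m[X10→φ4] = [1, 1]
r6 m[X0→φ1] = [1, 1]
r6 m[X2→φ0] = [81, 35]
r6 m[X2→φ1] = [29160, 2025]
r6 m[X2→φ5] = [29160, 2835]
r6 m[X1→φ3] = [6, 8]
r6 m[X1→φ6] = [3240, 3240]
r6 m[X6→φ1] = [1, 1]
r6 m[X4→φ2] = [40, 36]
r6 m[X4→φ3] = [52488, 17496]
r7 m[φ0→X9] = [648, 567]
r7 m[φ0→X2] = [25920, 3240]
r7 m[φ1→X0] = [116640, 262440]
r7 m[φ1→X2] = [9, 7]
r7 m[φ1→X6] = [145800, 262440]
r7 m[φ2→X9] = [360, 240]
r7 m[φ2→X4] = [52488, 17496]
r7 m[φ3→X5] = [2099520, 1679616]
r7 m[φ3→X1] = [262440, 262440]
r7 m[φ3→X4] = [40, 36]
r7 m[φ4→X9] = [9, 2]
r7 m[φ4→X10] = [2099520, 1166400]
r7 m[φ5→X2] = [9, 5]
r7 m[φ6→X1] = [6, 8]
r7 m[X9→φ0] = [3240, 480]
r7 m[X9→φ2] = [5832, 1134]
r7 m[X9→φ4] = [233280, 136080]
r7 m[X5→φ3] = [1, 1]
r7 m[X10→φ4] = [1, 1]
r7 m[X0→φ1] = [1, 1]
r7 m[X2→φ0] = [81, 35]
r7 m[X2→φ1] = [29160, 2025]
r7 m[X2→φ5] = [29160, 2835]
r7 m[X1→φ3] = [6, 8]
r7 m[X1→φ6] = [3240, 3240]
r7 m[X6→φ1] = [1, 1]
r7 m[X4→φ2] = [40, 36]
r7 m[X4→φ3] = [52488, 17496]
r8 m[φ0→X9] = [648, 567]
r8 m[φ0→X2] = [25920, 3240]
r8 m[φ1→X0] = [116640, 262440]
r8 m[φ1→X2] = [9, 7]
r8 m[φ1→X6] = [145800, 262440]
r8 m[φ2→X9] = [360, 240]
r8 m[φ2→X4] = [52488, 17496]
r8 m[φ3→X5] = [2099520, 1679616]
r8 m[φ3→X1] = [262440, 262440]
r8 m[φ3→X4] = [40, 36]
r8 m[φ4→X9] = [9, 2]
r8 m[φ4→X10] = [2099520, 1166400]
r8 m[φ5→X2] = [9, 5]
r8 m[φ6→X1] = [6, 8]
r8 m[X9→φ0] = [3240, 480]
r8 m[X9→φ2] = [5832, 1134]
r8 m[X9→φ4] = [233280, 136080]
r8 m[X5→φ3] = [1, 1]
r8 m[X10→φ4] = [1, 1]
r8 m[X0→φ1] = [1, 1]
r8 m[X2→φ0] = [81, 35]
r8 m[X2→φ1] = [233280, 16200]
r8 m[X2→φ5] = [233280, 22680]
r8 m[X1→φ3] = [6, 8]
r8 m[X1→φ6] = [262440, 262440]
r8 m[X6→φ1] = [1, 1]
r8 m[X4→φ2] = [40, 36]
r8 m[X4→φ3] = [52488, 17496]
r9 m[φ0→X9] = [648, 567]
r9 m[φ0→X2] = [25920, 3240]
r9 m[φ1→X0] = [933120, 2099520]
r9 m[φ1→X2] = [9, 7]
r9 m[φ1→X6] = [1166400, 2099520]
r9 m[φ2→X9] = [360, 240]
r9 m[φ2→X4] = [52488, 17496]
r9 m[φ3→X5] = [2099520, 1679616]
r9 m[φ3→X1] = [262440, 262440]
r9 m[φ3→X4] = [40, 36]
r9 m[φ4→X9] = [9, 2]
r9 m[φ4→X10] = [2099520, 1166400]
r9 m[φ5→X2] = [9, 5]
r9 m[φ6→X1] = [6, 8]
r9 m[X9→φ0] = [3240, 480]
r9 m[X9→φ2] = [5832, 1134]
r9 m[X9→φ4] = [233280, 136080]
r9 m[X5→φ3] = [1, 1]
r9 m[X10→φ4] = [1, 1]
r9 m[X0→φ1] = [1, 1]
r9 m[X2→φ0] = [81, 35]
r9 m[X2→φ1] = [233280, 16200]
r9 m[X2→φ5] = [233280, 22680]
r9 m[X1→φ3] = [6, 8]
r9 m[X1→φ6] = [262440, 262440]
r9 m[X6→φ1] = [1, 1]
r9 m[X4→φ2] = [40, 36]
r9 m[X4→φ3] = [52488, 17496]
r10 m[φ0→X9] = [648, 567]
r10 m[φ0→X2] = [25920, 3240]
r10 m[φ1→X0] = [933120, 2099520]
r10 m[φ1→X2] = [9, 7]
r10 m[φ1→X6] = [1166400, 2099520]
r10 m[φ2→X9] = [360, 240]
r10 m[φ2→X4] = [52488, 17496]
r10 m[φ3→X5] = [2099520, 1679616]
r10 m[φ3→X1] = [262440, 262440]
r10 m[φ3→X4] = [40, 36]
r10 m[φ4→X9] = [9, 2]
r10 m[φ4→X10] = [2099520, 1166400]
r10 m[φ5→X2] = [9, 5]
r10 m[φ6→X1] = [6, 8]
r10 m[X9→φ0] = [3240, 480]
r10 m[X9→φ2] = [5832, 1134]
r10 m[X9→φ4] = [233280, 136080]
r10 m[X5→φ3] = [1, 1]
r10 m[X10→φ4] = [1, 1]
r10 m[X0→φ1] = [1, 1]
r10 m[X2→φ0] = [81, 35]
r10 m[X2→φ1] = [233280, 16200]
r10 m[X2→φ5] = [233280, 22680]
r10 m[X1→φ3] = [6, 8]
r10 m[X1→φ6] = [262440, 262440]
r10 m[X6→φ1] = [1, 1]
r10 m[X4→φ2] = [40, 36]
r10 m[X4→φ3] = [52488, 17496]
fixed point reached at round 10
b[X1] = ⊗ incoming = [1574640, 2099520]

b[X1] = [1574640, 2099520]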